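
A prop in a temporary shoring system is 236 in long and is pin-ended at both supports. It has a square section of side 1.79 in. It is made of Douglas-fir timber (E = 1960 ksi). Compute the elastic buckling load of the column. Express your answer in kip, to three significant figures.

P_cr ≈ 0.297 kip

I = a⁴/12 = 1.79⁴/12 = 0.8555 in⁴
Effective length L_e = K·L = 1 × 236 = 236.0 in
P_cr = π²EI / L_e² = π² × 1960×10³ × 0.8555 / 236.0² = 297.1 lb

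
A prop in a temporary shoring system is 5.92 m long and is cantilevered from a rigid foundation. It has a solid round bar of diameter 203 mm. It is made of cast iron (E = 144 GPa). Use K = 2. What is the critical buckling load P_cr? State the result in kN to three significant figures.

P_cr ≈ 845 kN

I = πd⁴/64 = π×203⁴/64 = 8.336×10^7 mm⁴
I = 8.336×10^7 mm⁴ = 8.336×10^-5 m⁴
Effective length L_e = K·L = 2 × 5.92 = 11.84 m
P_cr = π²EI / L_e² = π² × 144×10⁹ × 8.336×10^-5 / 11.84² = 8.451×10^5 N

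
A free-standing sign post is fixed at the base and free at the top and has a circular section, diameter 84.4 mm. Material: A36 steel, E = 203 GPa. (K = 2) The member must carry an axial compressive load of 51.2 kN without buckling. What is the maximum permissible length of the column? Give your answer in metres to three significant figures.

L_max ≈ 4.94 m

I = πd⁴/64 = π×84.4⁴/64 = 2.491×10^6 mm⁴
I = 2.491×10^-6 m⁴
At the buckling limit P_cr = P = 5.120×10^4 N
From P_cr = π²EI/(K·L)²:  L = (1/K)·√(π²EI/P_cr) = (1/2)·√(π²×2.03×10^11×2.491×10^-6/5.120×10^4)
L = 4.94 m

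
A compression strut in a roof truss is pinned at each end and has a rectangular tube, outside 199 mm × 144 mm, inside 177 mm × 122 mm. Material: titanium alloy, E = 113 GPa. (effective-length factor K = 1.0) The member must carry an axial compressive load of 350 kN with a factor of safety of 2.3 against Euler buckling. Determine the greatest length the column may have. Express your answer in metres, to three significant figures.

L_max ≈ 5.61 m

Weak-axis I_min = (h_o·b_o³ − h_i·b_i³)/12 with b_o = 144, b_i = 122.0 mm (shorter outer/inner sides).
I_min = (199×144³ − 177.0×122.0³)/12 = 2.273×10^7 mm⁴
I = 2.273×10^-5 m⁴
Required critical load P_cr = n·P = 2.3 × 350 = 805.0 kN = 8.050×10^5 N
From P_cr = π²EI/(K·L)²:  L = (1/K)·√(π²EI/P_cr) = (1/1)·√(π²×1.13×10^11×2.273×10^-5/8.050×10^5)
L = 5.61 m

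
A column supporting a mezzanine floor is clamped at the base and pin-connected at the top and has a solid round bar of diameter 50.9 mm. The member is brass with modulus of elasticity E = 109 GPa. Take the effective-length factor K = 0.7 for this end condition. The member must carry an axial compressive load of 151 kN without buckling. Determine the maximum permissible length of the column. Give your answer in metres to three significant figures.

L_max ≈ 2.19 m

I = πd⁴/64 = π×50.9⁴/64 = 3.295×10^5 mm⁴
I = 3.295×10^-7 m⁴
At the buckling limit P_cr = P = 1.510×10^5 N
From P_cr = π²EI/(K·L)²:  L = (1/K)·√(π²EI/P_cr) = (1/0.7)·√(π²×1.09×10^11×3.295×10^-7/1.510×10^5)
L = 2.19 m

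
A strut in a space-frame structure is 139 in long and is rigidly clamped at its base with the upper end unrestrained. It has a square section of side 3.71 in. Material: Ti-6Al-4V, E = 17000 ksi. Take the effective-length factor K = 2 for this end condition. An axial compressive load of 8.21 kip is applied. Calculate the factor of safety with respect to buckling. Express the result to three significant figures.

n ≈ 4.17

I = a⁴/12 = 3.71⁴/12 = 15.79 in⁴
Effective length L_e = K·L = 2 × 139 = 278.0 in
P_cr = π²EI / L_e² = π² × 17000×10³ × 15.79 / 278.0² = 3.427×10^4 lb
Factor of safety n = P_cr / P = 34.275 / 8.21 = 4.17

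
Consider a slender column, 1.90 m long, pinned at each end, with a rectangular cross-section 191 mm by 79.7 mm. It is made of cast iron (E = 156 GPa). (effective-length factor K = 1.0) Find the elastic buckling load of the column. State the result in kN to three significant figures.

P_cr ≈ 3440 kN

Buckling occurs about the weak axis: I_min = h·b³/12 with b = 79.7 mm (the shorter side).
I_min = 191×79.7³/12 = 8.058×10^6 mm⁴
I = 8.058×10^6 mm⁴ = 8.058×10^-6 m⁴
Effective length L_e = K·L = 1 × 1.90 = 1.900 m
P_cr = π²EI / L_e² = π² × 156×10⁹ × 8.058×10^-6 / 1.900² = 3.437×10^6 N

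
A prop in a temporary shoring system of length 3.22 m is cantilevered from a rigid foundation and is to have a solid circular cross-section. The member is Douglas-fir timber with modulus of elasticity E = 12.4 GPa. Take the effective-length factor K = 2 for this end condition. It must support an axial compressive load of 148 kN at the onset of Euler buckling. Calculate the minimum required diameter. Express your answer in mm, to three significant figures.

L_e = K·L = 2 × 3.22 = 6.440 m
Required I = P_cr·L_e²/(π²E) = 1.480×10^5 × 6.440² / (π² × 1.24×10^10) = 5.015×10^-5 m⁴
I_req = 5.015×10^7 mm⁴
Solid circle: I = πd⁴/64  ⇒  d = (64I/π)^(1/4) = (64×5.015×10^7/π)^(1/4) = 179 mm

d ≈ 179 mm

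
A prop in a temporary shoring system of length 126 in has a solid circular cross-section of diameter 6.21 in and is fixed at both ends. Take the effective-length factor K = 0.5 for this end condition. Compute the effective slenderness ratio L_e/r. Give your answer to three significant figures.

I = πd⁴/64 = π×6.21⁴/64 = 73.00 in⁴
A = 30.29 in²;  r_min = √(I/A) = √(73.00/30.29) = 1.552 in
L_e = K·L = 0.5 × 126 = 63.00 in
λ = L_e / r_min = 63.000 / 1.552 = 40.6

λ ≈ 40.6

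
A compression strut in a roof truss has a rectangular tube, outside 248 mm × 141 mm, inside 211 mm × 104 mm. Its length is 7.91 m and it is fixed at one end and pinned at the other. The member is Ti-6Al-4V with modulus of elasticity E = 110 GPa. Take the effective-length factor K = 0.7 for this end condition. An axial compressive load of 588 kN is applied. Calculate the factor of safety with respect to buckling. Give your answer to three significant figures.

n ≈ 2.30

Weak-axis I_min = (h_o·b_o³ − h_i·b_i³)/12 with b_o = 141, b_i = 104.0 mm (shorter outer/inner sides).
I_min = (248×141³ − 211.0×104.0³)/12 = 3.815×10^7 mm⁴
I = 3.815×10^7 mm⁴ = 3.815×10^-5 m⁴
Effective length L_e = K·L = 0.7 × 7.91 = 5.537 m
P_cr = π²EI / L_e² = π² × 110×10⁹ × 3.815×10^-5 / 5.537² = 1.351×10^6 N
Factor of safety n = P_cr / P = 1351.1 / 588 = 2.30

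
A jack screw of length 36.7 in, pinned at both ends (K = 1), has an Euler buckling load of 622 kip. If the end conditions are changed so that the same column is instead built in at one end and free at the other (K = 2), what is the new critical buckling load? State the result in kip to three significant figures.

P_cr ∝ 1/K², so P_cr,new = P_cr,old × (K_old/K_new)² = 622 × (1/2)²
= 622 × 0.2500 = 156 kip

P_cr ≈ 156 kip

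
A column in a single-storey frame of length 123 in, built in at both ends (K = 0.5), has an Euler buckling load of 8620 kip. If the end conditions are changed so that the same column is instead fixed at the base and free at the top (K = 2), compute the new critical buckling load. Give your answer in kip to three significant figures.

P_cr ≈ 539 kip

P_cr ∝ 1/K², so P_cr,new = P_cr,old × (K_old/K_new)² = 8620 × (0.5/2)²
= 8620 × 0.06250 = 539 kip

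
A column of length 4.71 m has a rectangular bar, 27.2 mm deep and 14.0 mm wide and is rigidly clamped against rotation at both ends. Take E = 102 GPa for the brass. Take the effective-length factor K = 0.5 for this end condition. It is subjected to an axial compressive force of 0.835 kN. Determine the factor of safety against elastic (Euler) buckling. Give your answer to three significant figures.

n ≈ 1.35

Buckling occurs about the weak axis: I_min = h·b³/12 with b = 14.0 mm (the shorter side).
I_min = 27.2×14.0³/12 = 6.220×10^3 mm⁴
I = 6.220×10^3 mm⁴ = 6.220×10^-9 m⁴
Effective length L_e = K·L = 0.5 × 4.71 = 2.355 m
P_cr = π²EI / L_e² = π² × 102×10⁹ × 6.220×10^-9 / 2.355² = 1.129×10^3 N
Factor of safety n = P_cr / P = 1.1290 / 0.835 = 1.35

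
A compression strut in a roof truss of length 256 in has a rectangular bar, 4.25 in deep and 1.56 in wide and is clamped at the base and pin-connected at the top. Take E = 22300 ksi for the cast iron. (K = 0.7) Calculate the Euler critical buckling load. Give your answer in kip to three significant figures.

Buckling occurs about the weak axis: I_min = h·b³/12 with b = 1.56 in (the shorter side).
I_min = 4.25×1.56³/12 = 1.345 in⁴
Effective length L_e = K·L = 0.7 × 256 = 179.2 in
P_cr = π²EI / L_e² = π² × 22300×10³ × 1.345 / 179.2² = 9.215×10^3 lb

P_cr ≈ 9.22 kip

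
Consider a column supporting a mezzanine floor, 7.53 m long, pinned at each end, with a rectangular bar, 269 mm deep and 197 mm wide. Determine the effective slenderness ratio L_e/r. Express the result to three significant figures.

λ ≈ 132

For a rectangle r_min = b/√12 = 197/√12 = 56.87 mm
L_e = K·L = 1 × 7.53 m = 7.530 m = 7530.0 mm
λ = L_e / r_min = 7530.0 / 56.87 = 132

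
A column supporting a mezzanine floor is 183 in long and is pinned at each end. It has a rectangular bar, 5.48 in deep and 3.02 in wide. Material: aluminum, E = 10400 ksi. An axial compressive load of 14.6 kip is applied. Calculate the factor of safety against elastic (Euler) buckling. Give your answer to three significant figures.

n ≈ 2.64

Buckling occurs about the weak axis: I_min = h·b³/12 with b = 3.02 in (the shorter side).
I_min = 5.48×3.02³/12 = 12.58 in⁴
Effective length L_e = K·L = 1 × 183 = 183.0 in
P_cr = π²EI / L_e² = π² × 10400×10³ × 12.58 / 183.0² = 3.855×10^4 lb
Factor of safety n = P_cr / P = 38.552 / 14.6 = 2.64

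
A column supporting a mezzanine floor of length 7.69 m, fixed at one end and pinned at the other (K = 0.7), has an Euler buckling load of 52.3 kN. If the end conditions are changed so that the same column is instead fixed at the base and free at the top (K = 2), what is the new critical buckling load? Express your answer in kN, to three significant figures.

P_cr ∝ 1/K², so P_cr,new = P_cr,old × (K_old/K_new)² = 52.3 × (0.7/2)²
= 52.3 × 0.1225 = 6.41 kN

P_cr ≈ 6.41 kN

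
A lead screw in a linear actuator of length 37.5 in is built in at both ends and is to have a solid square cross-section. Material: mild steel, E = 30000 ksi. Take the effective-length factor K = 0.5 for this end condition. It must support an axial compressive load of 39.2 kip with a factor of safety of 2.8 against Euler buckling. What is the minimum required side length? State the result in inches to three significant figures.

Required P_cr = n·P = 2.8 × 39.2 = 109.8 kip
L_e = K·L = 0.5 × 37.5 = 18.75 in
Required I = P_cr·L_e²/(π²E) = 1.098×10^5 × 18.75² / (π² × 3.00×10^7) = 0.1303 in⁴
Solid square: I = a⁴/12  ⇒  a = (12I)^(1/4) = (12×0.1303)^(1/4) = 1.12 in

a ≈ 1.12 in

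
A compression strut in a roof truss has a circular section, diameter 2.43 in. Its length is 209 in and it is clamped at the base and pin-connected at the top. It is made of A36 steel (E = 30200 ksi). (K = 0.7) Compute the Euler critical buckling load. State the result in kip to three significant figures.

I = πd⁴/64 = π×2.43⁴/64 = 1.712 in⁴
Effective length L_e = K·L = 0.7 × 209 = 146.3 in
P_cr = π²EI / L_e² = π² × 30200×10³ × 1.712 / 146.3² = 2.383×10^4 lb

P_cr ≈ 23.8 kip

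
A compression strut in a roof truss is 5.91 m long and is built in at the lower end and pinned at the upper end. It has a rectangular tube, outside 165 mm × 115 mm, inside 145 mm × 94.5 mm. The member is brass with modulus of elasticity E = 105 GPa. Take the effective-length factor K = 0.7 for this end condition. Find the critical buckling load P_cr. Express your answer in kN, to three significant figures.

Weak-axis I_min = (h_o·b_o³ − h_i·b_i³)/12 with b_o = 115, b_i = 94.50 mm (shorter outer/inner sides).
I_min = (165×115³ − 145.0×94.50³)/12 = 1.071×10^7 mm⁴
I = 1.071×10^7 mm⁴ = 1.071×10^-5 m⁴
Effective length L_e = K·L = 0.7 × 5.91 = 4.137 m
P_cr = π²EI / L_e² = π² × 105×10⁹ × 1.071×10^-5 / 4.137² = 6.488×10^5 N

P_cr ≈ 649 kN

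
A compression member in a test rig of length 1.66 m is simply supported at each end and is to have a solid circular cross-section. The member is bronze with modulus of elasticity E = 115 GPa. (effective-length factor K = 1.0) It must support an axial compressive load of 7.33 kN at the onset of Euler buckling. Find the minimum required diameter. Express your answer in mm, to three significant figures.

L_e = K·L = 1 × 1.66 = 1.660 m
Required I = P_cr·L_e²/(π²E) = 7.330×10^3 × 1.660² / (π² × 1.15×10^11) = 1.780×10^-8 m⁴
I_req = 1.780×10^4 mm⁴
Solid circle: I = πd⁴/64  ⇒  d = (64I/π)^(1/4) = (64×1.780×10^4/π)^(1/4) = 24.5 mm

d ≈ 24.5 mm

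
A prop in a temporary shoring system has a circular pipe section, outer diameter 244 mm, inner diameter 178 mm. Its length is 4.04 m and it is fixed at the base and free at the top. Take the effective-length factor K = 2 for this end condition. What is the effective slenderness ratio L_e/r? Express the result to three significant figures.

d_o = 244 mm, d_i = 178 mm
I = π(d_o⁴ − d_i⁴)/64 = π(244⁴ − 178.0⁴)/64 = 1.247×10^8 mm⁴
A = 2.187×10^4 mm²;  r_min = √(I/A) = √(1.247×10^8/2.187×10^4) = 75.51 mm
L_e = K·L = 2 × 4.04 m = 8.080 m = 8080.0 mm
λ = L_e / r_min = 8080.0 / 75.51 = 107

λ ≈ 107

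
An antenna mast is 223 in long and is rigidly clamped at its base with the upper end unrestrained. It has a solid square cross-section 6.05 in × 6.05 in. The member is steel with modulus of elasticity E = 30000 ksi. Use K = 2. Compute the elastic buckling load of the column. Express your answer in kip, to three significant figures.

I = a⁴/12 = 6.05⁴/12 = 111.6 in⁴
Effective length L_e = K·L = 2 × 223 = 446.0 in
P_cr = π²EI / L_e² = π² × 30000×10³ × 111.6 / 446.0² = 1.662×10^5 lb

P_cr ≈ 166 kip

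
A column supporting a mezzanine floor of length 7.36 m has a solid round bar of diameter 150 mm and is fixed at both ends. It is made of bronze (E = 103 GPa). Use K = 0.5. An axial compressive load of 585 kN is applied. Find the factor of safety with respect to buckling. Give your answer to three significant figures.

n ≈ 3.19

I = πd⁴/64 = π×150⁴/64 = 2.485×10^7 mm⁴
I = 2.485×10^7 mm⁴ = 2.485×10^-5 m⁴
Effective length L_e = K·L = 0.5 × 7.36 = 3.680 m
P_cr = π²EI / L_e² = π² × 103×10⁹ × 2.485×10^-5 / 3.680² = 1.865×10^6 N
Factor of safety n = P_cr / P = 1865.4 / 585 = 3.19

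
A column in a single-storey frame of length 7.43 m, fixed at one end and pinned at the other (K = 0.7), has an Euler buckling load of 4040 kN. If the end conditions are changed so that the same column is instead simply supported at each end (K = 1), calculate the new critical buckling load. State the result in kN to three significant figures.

P_cr ≈ 1980 kN

P_cr ∝ 1/K², so P_cr,new = P_cr,old × (K_old/K_new)² = 4040 × (0.7/1)²
= 4040 × 0.4900 = 1980 kN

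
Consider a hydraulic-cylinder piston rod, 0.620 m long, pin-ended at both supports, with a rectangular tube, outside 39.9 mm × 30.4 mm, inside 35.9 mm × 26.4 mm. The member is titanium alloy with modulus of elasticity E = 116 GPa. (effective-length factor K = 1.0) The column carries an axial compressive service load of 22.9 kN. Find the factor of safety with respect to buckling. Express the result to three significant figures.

Weak-axis I_min = (h_o·b_o³ − h_i·b_i³)/12 with b_o = 30.4, b_i = 26.40 mm (shorter outer/inner sides).
I_min = (39.9×30.4³ − 35.90×26.40³)/12 = 3.837×10^4 mm⁴
I = 3.837×10^4 mm⁴ = 3.837×10^-8 m⁴
Effective length L_e = K·L = 1 × 0.620 = 0.6200 m
P_cr = π²EI / L_e² = π² × 116×10⁹ × 3.837×10^-8 / 0.6200² = 1.143×10^5 N
Factor of safety n = P_cr / P = 114.27 / 22.9 = 4.99

n ≈ 4.99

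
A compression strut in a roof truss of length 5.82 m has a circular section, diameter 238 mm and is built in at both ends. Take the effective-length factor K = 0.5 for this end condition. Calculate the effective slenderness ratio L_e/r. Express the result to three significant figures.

For a solid circle r = d/4 = 238/4 = 59.50 mm
L_e = K·L = 0.5 × 5.82 m = 2.910 m = 2910.0 mm
λ = L_e / r_min = 2910.0 / 59.50 = 48.9

λ ≈ 48.9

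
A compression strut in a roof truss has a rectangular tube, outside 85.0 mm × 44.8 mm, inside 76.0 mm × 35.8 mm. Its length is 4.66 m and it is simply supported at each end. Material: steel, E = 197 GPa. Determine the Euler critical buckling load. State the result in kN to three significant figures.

P_cr ≈ 31.0 kN

Weak-axis I_min = (h_o·b_o³ − h_i·b_i³)/12 with b_o = 44.8, b_i = 35.80 mm (shorter outer/inner sides).
I_min = (85.0×44.8³ − 76.00×35.80³)/12 = 3.463×10^5 mm⁴
I = 3.463×10^5 mm⁴ = 3.463×10^-7 m⁴
Effective length L_e = K·L = 1 × 4.66 = 4.660 m
P_cr = π²EI / L_e² = π² × 197×10⁹ × 3.463×10^-7 / 4.660² = 3.101×10^4 N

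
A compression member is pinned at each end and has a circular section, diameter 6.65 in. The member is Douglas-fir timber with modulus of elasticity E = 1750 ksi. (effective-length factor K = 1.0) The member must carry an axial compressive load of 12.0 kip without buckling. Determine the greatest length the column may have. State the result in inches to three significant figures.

I = πd⁴/64 = π×6.65⁴/64 = 96.00 in⁴
At the buckling limit P_cr = P = 1.200×10^4 lb
From P_cr = π²EI/(K·L)²:  L = (1/K)·√(π²EI/P_cr) = (1/1)·√(π²×1.75×10^6×96.00/1.200×10^4)
L = 372 in

L_max ≈ 372 in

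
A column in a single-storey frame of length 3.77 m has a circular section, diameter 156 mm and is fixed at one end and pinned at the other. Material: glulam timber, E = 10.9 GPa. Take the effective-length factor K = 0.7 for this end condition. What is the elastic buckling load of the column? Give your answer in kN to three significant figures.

P_cr ≈ 449 kN

I = πd⁴/64 = π×156⁴/64 = 2.907×10^7 mm⁴
I = 2.907×10^7 mm⁴ = 2.907×10^-5 m⁴
Effective length L_e = K·L = 0.7 × 3.77 = 2.639 m
P_cr = π²EI / L_e² = π² × 10.9×10⁹ × 2.907×10^-5 / 2.639² = 4.491×10^5 N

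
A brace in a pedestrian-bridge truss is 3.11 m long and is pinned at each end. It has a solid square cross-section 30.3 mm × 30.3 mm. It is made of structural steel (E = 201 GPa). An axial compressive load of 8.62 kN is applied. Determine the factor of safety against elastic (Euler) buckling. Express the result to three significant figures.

n ≈ 1.67

I = a⁴/12 = 30.3⁴/12 = 7.024×10^4 mm⁴
I = 7.024×10^4 mm⁴ = 7.024×10^-8 m⁴
Effective length L_e = K·L = 1 × 3.11 = 3.110 m
P_cr = π²EI / L_e² = π² × 201×10⁹ × 7.024×10^-8 / 3.110² = 1.441×10^4 N
Factor of safety n = P_cr / P = 14.407 / 8.62 = 1.67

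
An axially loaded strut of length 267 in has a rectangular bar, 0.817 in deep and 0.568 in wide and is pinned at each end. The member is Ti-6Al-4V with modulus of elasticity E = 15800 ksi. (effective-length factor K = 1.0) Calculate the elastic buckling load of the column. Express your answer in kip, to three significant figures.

P_cr ≈ 0.0273 kip

Buckling occurs about the weak axis: I_min = h·b³/12 with b = 0.568 in (the shorter side).
I_min = 0.817×0.568³/12 = 1.248×10^-2 in⁴
Effective length L_e = K·L = 1 × 267 = 267.0 in
P_cr = π²EI / L_e² = π² × 15800×10³ × 1.248×10^-2 / 267.0² = 27.29 lb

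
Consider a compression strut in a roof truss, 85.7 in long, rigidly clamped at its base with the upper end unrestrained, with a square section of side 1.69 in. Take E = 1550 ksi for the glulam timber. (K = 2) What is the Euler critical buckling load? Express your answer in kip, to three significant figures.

P_cr ≈ 0.354 kip

I = a⁴/12 = 1.69⁴/12 = 0.6798 in⁴
Effective length L_e = K·L = 2 × 85.7 = 171.4 in
P_cr = π²EI / L_e² = π² × 1550×10³ × 0.6798 / 171.4² = 354.0 lb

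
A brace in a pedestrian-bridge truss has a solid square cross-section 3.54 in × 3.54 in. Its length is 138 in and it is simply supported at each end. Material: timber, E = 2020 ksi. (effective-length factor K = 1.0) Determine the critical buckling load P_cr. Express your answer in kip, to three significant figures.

P_cr ≈ 13.7 kip

I = a⁴/12 = 3.54⁴/12 = 13.09 in⁴
Effective length L_e = K·L = 1 × 138 = 138.0 in
P_cr = π²EI / L_e² = π² × 2020×10³ × 13.09 / 138.0² = 1.370×10^4 lb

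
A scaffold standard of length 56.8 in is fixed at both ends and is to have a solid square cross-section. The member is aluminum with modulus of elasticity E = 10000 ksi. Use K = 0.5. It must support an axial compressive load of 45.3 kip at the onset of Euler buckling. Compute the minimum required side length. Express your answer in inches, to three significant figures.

L_e = K·L = 0.5 × 56.8 = 28.40 in
Required I = P_cr·L_e²/(π²E) = 4.530×10^4 × 28.40² / (π² × 1.00×10^7) = 0.3702 in⁴
Solid square: I = a⁴/12  ⇒  a = (12I)^(1/4) = (12×0.3702)^(1/4) = 1.45 in

a ≈ 1.45 in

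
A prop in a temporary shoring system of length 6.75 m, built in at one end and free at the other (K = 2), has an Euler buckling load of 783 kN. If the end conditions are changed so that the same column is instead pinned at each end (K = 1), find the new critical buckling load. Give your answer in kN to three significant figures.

P_cr ∝ 1/K², so P_cr,new = P_cr,old × (K_old/K_new)² = 783 × (2/1)²
= 783 × 4.000 = 3130 kN

P_cr ≈ 3130 kN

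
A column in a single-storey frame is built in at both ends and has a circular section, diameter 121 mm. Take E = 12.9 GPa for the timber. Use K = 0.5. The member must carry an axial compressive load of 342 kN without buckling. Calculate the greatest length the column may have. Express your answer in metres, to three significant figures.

L_max ≈ 3.96 m

I = πd⁴/64 = π×121⁴/64 = 1.052×10^7 mm⁴
I = 1.052×10^-5 m⁴
At the buckling limit P_cr = P = 3.420×10^5 N
From P_cr = π²EI/(K·L)²:  L = (1/K)·√(π²EI/P_cr) = (1/0.5)·√(π²×1.29×10^10×1.052×10^-5/3.420×10^5)
L = 3.96 m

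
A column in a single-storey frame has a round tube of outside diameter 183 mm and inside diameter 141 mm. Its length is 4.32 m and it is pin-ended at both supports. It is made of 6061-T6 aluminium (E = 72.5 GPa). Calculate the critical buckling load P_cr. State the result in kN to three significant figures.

P_cr ≈ 1370 kN

d_o = 183 mm, d_i = 141 mm
I = π(d_o⁴ − d_i⁴)/64 = π(183⁴ − 141.0⁴)/64 = 3.565×10^7 mm⁴
I = 3.565×10^7 mm⁴ = 3.565×10^-5 m⁴
Effective length L_e = K·L = 1 × 4.32 = 4.320 m
P_cr = π²EI / L_e² = π² × 72.5×10⁹ × 3.565×10^-5 / 4.320² = 1.367×10^6 N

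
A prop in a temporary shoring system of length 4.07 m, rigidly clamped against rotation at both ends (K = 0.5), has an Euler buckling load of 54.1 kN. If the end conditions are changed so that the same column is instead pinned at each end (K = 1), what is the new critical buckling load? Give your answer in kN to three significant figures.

P_cr ≈ 13.5 kN

P_cr ∝ 1/K², so P_cr,new = P_cr,old × (K_old/K_new)² = 54.1 × (0.5/1)²
= 54.1 × 0.2500 = 13.5 kN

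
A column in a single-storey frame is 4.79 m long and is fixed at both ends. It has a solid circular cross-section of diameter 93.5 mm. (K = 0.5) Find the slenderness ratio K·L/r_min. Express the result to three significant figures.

I = πd⁴/64 = π×93.5⁴/64 = 3.752×10^6 mm⁴
A = 6.866×10^3 mm²;  r_min = √(I/A) = √(3.752×10^6/6.866×10^3) = 23.38 mm
L_e = K·L = 0.5 × 4.79 m = 2.395 m = 2395.0 mm
λ = L_e / r_min = 2395.0 / 23.38 = 102

λ ≈ 102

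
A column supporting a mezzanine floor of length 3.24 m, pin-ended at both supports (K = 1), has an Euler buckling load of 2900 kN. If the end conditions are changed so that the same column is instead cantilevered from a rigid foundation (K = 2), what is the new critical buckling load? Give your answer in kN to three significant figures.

P_cr ∝ 1/K², so P_cr,new = P_cr,old × (K_old/K_new)² = 2900 × (1/2)²
= 2900 × 0.2500 = 725 kN

P_cr ≈ 725 kN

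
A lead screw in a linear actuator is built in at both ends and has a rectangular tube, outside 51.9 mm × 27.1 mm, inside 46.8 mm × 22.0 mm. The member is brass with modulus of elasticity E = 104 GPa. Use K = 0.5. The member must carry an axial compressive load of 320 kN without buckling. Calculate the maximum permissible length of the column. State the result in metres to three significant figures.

L_max ≈ 0.756 m

Weak-axis I_min = (h_o·b_o³ − h_i·b_i³)/12 with b_o = 27.1, b_i = 22.00 mm (shorter outer/inner sides).
I_min = (51.9×27.1³ − 46.80×22.00³)/12 = 4.455×10^4 mm⁴
I = 4.455×10^-8 m⁴
At the buckling limit P_cr = P = 3.200×10^5 N
From P_cr = π²EI/(K·L)²:  L = (1/K)·√(π²EI/P_cr) = (1/0.5)·√(π²×1.04×10^11×4.455×10^-8/3.200×10^5)
L = 0.756 m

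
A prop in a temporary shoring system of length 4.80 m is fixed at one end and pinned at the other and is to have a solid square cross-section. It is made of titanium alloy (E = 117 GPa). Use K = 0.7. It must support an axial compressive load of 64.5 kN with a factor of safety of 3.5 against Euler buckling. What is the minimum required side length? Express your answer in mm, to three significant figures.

Required P_cr = n·P = 3.5 × 64.5 = 225.8 kN
L_e = K·L = 0.7 × 4.80 = 3.360 m
Required I = P_cr·L_e²/(π²E) = 2.257×10^5 × 3.360² / (π² × 1.17×10^11) = 2.207×10^-6 m⁴
I_req = 2.207×10^6 mm⁴
Solid square: I = a⁴/12  ⇒  a = (12I)^(1/4) = (12×2.207×10^6)^(1/4) = 71.7 mm

a ≈ 71.7 mm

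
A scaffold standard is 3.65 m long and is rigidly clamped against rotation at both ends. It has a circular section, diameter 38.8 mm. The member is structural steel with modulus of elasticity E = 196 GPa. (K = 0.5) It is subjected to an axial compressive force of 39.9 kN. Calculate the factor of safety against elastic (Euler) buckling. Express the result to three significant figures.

n ≈ 1.62

I = πd⁴/64 = π×38.8⁴/64 = 1.112×10^5 mm⁴
I = 1.112×10^5 mm⁴ = 1.112×10^-7 m⁴
Effective length L_e = K·L = 0.5 × 3.65 = 1.825 m
P_cr = π²EI / L_e² = π² × 196×10⁹ × 1.112×10^-7 / 1.825² = 6.461×10^4 N
Factor of safety n = P_cr / P = 64.614 / 39.9 = 1.62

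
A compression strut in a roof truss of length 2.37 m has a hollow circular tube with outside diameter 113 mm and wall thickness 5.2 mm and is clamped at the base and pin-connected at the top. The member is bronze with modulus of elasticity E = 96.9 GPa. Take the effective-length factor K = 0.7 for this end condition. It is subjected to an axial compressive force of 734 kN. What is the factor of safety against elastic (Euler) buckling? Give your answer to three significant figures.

Inner diameter d_i = 113 − 2×5.2 = 102.6 mm
I = π(d_o⁴ − d_i⁴)/64 = π(113⁴ − 102.6⁴)/64 = 2.564×10^6 mm⁴
I = 2.564×10^6 mm⁴ = 2.564×10^-6 m⁴
Effective length L_e = K·L = 0.7 × 2.37 = 1.659 m
P_cr = π²EI / L_e² = π² × 96.9×10⁹ × 2.564×10^-6 / 1.659² = 8.910×10^5 N
Factor of safety n = P_cr / P = 890.96 / 734 = 1.21

n ≈ 1.21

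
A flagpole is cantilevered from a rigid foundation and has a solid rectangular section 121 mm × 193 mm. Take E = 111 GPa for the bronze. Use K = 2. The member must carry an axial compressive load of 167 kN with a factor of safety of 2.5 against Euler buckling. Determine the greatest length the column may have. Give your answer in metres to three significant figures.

L_max ≈ 4.32 m

Buckling occurs about the weak axis: I_min = h·b³/12 with b = 121 mm (the shorter side).
I_min = 193×121³/12 = 2.849×10^7 mm⁴
I = 2.849×10^-5 m⁴
Required critical load P_cr = n·P = 2.5 × 167 = 417.5 kN = 4.175×10^5 N
From P_cr = π²EI/(K·L)²:  L = (1/K)·√(π²EI/P_cr) = (1/2)·√(π²×1.11×10^11×2.849×10^-5/4.175×10^5)
L = 4.32 m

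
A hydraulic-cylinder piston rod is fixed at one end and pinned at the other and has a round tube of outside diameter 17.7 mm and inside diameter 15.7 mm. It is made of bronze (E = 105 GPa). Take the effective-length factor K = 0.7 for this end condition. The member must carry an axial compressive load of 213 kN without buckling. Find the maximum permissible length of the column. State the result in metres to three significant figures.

d_o = 17.7 mm, d_i = 15.7 mm
I = π(d_o⁴ − d_i⁴)/64 = π(17.7⁴ − 15.70⁴)/64 = 1.836×10^3 mm⁴
I = 1.836×10^-9 m⁴
At the buckling limit P_cr = P = 2.130×10^5 N
From P_cr = π²EI/(K·L)²:  L = (1/K)·√(π²EI/P_cr) = (1/0.7)·√(π²×1.05×10^11×1.836×10^-9/2.130×10^5)
L = 0.135 m

L_max ≈ 0.135 m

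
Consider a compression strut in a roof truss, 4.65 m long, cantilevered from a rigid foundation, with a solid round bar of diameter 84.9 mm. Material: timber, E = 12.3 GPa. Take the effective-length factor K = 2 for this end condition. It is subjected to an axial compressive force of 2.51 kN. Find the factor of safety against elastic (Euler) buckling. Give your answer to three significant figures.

I = πd⁴/64 = π×84.9⁴/64 = 2.550×10^6 mm⁴
I = 2.550×10^6 mm⁴ = 2.550×10^-6 m⁴
Effective length L_e = K·L = 2 × 4.65 = 9.300 m
P_cr = π²EI / L_e² = π² × 12.3×10⁹ × 2.550×10^-6 / 9.300² = 3.580×10^3 N
Factor of safety n = P_cr / P = 3.5796 / 2.51 = 1.43

n ≈ 1.43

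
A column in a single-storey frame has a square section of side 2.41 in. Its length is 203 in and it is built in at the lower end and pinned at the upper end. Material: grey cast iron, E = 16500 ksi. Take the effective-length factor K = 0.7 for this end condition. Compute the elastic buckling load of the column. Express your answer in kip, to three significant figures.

P_cr ≈ 22.7 kip

I = a⁴/12 = 2.41⁴/12 = 2.811 in⁴
Effective length L_e = K·L = 0.7 × 203 = 142.1 in
P_cr = π²EI / L_e² = π² × 16500×10³ × 2.811 / 142.1² = 2.267×10^4 lb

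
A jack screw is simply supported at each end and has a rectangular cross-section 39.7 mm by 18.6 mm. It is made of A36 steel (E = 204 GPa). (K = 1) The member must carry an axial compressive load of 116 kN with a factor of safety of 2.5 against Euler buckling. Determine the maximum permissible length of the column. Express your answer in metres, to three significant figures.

Buckling occurs about the weak axis: I_min = h·b³/12 with b = 18.6 mm (the shorter side).
I_min = 39.7×18.6³/12 = 2.129×10^4 mm⁴
I = 2.129×10^-8 m⁴
Required critical load P_cr = n·P = 2.5 × 116 = 290.0 kN = 2.900×10^5 N
From P_cr = π²EI/(K·L)²:  L = (1/K)·√(π²EI/P_cr) = (1/1)·√(π²×2.04×10^11×2.129×10^-8/2.900×10^5)
L = 0.384 m

L_max ≈ 0.384 m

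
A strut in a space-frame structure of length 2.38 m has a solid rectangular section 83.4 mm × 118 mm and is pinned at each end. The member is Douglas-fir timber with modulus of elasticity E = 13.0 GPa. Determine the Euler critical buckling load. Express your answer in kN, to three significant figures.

Buckling occurs about the weak axis: I_min = h·b³/12 with b = 83.4 mm (the shorter side).
I_min = 118×83.4³/12 = 5.704×10^6 mm⁴
I = 5.704×10^6 mm⁴ = 5.704×10^-6 m⁴
Effective length L_e = K·L = 1 × 2.38 = 2.380 m
P_cr = π²EI / L_e² = π² × 13.0×10⁹ × 5.704×10^-6 / 2.380² = 1.292×10^5 N

P_cr ≈ 129 kN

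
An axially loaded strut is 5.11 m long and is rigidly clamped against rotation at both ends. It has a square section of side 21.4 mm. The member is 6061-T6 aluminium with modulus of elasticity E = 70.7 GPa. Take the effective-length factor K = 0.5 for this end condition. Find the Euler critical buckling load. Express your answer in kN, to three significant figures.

P_cr ≈ 1.87 kN

I = a⁴/12 = 21.4⁴/12 = 1.748×10^4 mm⁴
I = 1.748×10^4 mm⁴ = 1.748×10^-8 m⁴
Effective length L_e = K·L = 0.5 × 5.11 = 2.555 m
P_cr = π²EI / L_e² = π² × 70.7×10⁹ × 1.748×10^-8 / 2.555² = 1.868×10^3 N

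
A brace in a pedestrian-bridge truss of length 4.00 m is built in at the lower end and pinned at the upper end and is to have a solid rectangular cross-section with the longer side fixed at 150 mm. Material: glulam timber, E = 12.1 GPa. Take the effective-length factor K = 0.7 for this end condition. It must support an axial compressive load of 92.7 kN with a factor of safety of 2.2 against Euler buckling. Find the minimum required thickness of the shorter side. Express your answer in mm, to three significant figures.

b ≈ 102 mm

Required P_cr = n·P = 2.2 × 92.7 = 203.9 kN
L_e = K·L = 0.7 × 4.00 = 2.800 m
Required I = P_cr·L_e²/(π²E) = 2.039×10^5 × 2.800² / (π² × 1.21×10^10) = 1.339×10^-5 m⁴
I_req = 1.339×10^7 mm⁴
Rectangle, weak axis: I_min = h·b³/12 with h = 150 mm fixed  ⇒  b = (12I/h)^(1/3) = 102 mm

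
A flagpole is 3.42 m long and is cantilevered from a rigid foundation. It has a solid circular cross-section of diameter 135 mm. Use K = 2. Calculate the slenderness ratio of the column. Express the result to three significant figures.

I = πd⁴/64 = π×135⁴/64 = 1.630×10^7 mm⁴
A = 1.431×10^4 mm²;  r_min = √(I/A) = √(1.630×10^7/1.431×10^4) = 33.75 mm
L_e = K·L = 2 × 3.42 m = 6.840 m = 6840.0 mm
λ = L_e / r_min = 6840.0 / 33.75 = 203

λ ≈ 203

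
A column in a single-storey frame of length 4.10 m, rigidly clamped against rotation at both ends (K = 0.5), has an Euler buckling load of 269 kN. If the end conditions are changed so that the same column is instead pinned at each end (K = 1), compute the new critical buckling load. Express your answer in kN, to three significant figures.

P_cr ∝ 1/K², so P_cr,new = P_cr,old × (K_old/K_new)² = 269 × (0.5/1)²
= 269 × 0.2500 = 67.2 kN

P_cr ≈ 67.2 kN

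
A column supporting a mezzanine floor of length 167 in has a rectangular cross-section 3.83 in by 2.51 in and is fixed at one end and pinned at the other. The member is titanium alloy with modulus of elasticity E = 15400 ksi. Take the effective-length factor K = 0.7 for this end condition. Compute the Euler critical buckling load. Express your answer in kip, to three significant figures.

Buckling occurs about the weak axis: I_min = h·b³/12 with b = 2.51 in (the shorter side).
I_min = 3.83×2.51³/12 = 5.047 in⁴
Effective length L_e = K·L = 0.7 × 167 = 116.9 in
P_cr = π²EI / L_e² = π² × 15400×10³ × 5.047 / 116.9² = 5.613×10^4 lb

P_cr ≈ 56.1 kip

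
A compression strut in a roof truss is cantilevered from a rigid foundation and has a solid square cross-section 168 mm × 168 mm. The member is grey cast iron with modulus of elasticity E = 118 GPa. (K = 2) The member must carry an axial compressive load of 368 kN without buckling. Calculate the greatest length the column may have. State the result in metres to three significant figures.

I = a⁴/12 = 168⁴/12 = 6.638×10^7 mm⁴
I = 6.638×10^-5 m⁴
At the buckling limit P_cr = P = 3.680×10^5 N
From P_cr = π²EI/(K·L)²:  L = (1/K)·√(π²EI/P_cr) = (1/2)·√(π²×1.18×10^11×6.638×10^-5/3.680×10^5)
L = 7.25 m

L_max ≈ 7.25 m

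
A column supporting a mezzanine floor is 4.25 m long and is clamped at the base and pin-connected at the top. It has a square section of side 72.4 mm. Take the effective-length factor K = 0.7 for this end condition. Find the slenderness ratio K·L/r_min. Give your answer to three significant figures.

λ ≈ 142

For a square r = a/√12 = 72.4/√12 = 20.90 mm
L_e = K·L = 0.7 × 4.25 m = 2.975 m = 2975.0 mm
λ = L_e / r_min = 2975.0 / 20.90 = 142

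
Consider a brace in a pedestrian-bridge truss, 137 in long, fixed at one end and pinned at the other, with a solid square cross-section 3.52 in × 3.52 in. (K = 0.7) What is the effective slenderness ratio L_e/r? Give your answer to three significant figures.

λ ≈ 94.4

For a square r = a/√12 = 3.52/√12 = 1.016 in
L_e = K·L = 0.7 × 137 = 95.90 in
λ = L_e / r_min = 95.900 / 1.016 = 94.4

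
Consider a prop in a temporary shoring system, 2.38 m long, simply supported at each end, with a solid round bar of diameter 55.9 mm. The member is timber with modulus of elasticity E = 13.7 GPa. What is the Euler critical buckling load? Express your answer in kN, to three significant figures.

I = πd⁴/64 = π×55.9⁴/64 = 4.793×10^5 mm⁴
I = 4.793×10^5 mm⁴ = 4.793×10^-7 m⁴
Effective length L_e = K·L = 1 × 2.38 = 2.380 m
P_cr = π²EI / L_e² = π² × 13.7×10⁹ × 4.793×10^-7 / 2.380² = 1.144×10^4 N

P_cr ≈ 11.4 kN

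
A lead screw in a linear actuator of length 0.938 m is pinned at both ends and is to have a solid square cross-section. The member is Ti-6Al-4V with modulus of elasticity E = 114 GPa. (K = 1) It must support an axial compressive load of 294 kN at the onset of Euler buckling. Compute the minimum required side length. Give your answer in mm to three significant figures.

a ≈ 40.8 mm

L_e = K·L = 1 × 0.938 = 0.9380 m
Required I = P_cr·L_e²/(π²E) = 2.940×10^5 × 0.9380² / (π² × 1.14×10^11) = 2.299×10^-7 m⁴
I_req = 2.299×10^5 mm⁴
Solid square: I = a⁴/12  ⇒  a = (12I)^(1/4) = (12×2.299×10^5)^(1/4) = 40.8 mm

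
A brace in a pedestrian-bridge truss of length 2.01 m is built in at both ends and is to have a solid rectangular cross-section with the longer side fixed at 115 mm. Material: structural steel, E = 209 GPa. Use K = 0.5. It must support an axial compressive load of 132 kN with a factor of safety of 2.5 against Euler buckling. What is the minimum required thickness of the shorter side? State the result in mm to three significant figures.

b ≈ 25.6 mm

Required P_cr = n·P = 2.5 × 132 = 330.0 kN
L_e = K·L = 0.5 × 2.01 = 1.005 m
Required I = P_cr·L_e²/(π²E) = 3.300×10^5 × 1.005² / (π² × 2.09×10^11) = 1.616×10^-7 m⁴
I_req = 1.616×10^5 mm⁴
Rectangle, weak axis: I_min = h·b³/12 with h = 115 mm fixed  ⇒  b = (12I/h)^(1/3) = 25.6 mm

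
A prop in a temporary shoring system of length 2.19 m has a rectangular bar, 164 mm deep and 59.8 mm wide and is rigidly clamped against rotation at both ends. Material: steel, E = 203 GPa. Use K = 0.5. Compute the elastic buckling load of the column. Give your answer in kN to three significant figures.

P_cr ≈ 4880 kN

Buckling occurs about the weak axis: I_min = h·b³/12 with b = 59.8 mm (the shorter side).
I_min = 164×59.8³/12 = 2.923×10^6 mm⁴
I = 2.923×10^6 mm⁴ = 2.923×10^-6 m⁴
Effective length L_e = K·L = 0.5 × 2.19 = 1.095 m
P_cr = π²EI / L_e² = π² × 203×10⁹ × 2.923×10^-6 / 1.095² = 4.884×10^6 N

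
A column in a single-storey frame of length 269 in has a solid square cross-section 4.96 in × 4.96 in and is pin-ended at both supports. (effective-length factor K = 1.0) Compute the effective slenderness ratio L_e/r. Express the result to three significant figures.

I = a⁴/12 = 4.96⁴/12 = 50.44 in⁴
A = 24.60 in²;  r_min = √(I/A) = √(50.44/24.60) = 1.432 in
L_e = K·L = 1 × 269 = 269.0 in
λ = L_e / r_min = 269.00 / 1.432 = 188

λ ≈ 188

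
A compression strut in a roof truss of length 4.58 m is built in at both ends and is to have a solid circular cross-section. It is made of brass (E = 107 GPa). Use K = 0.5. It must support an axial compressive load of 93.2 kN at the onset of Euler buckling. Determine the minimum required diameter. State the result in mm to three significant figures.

d ≈ 55.4 mm

L_e = K·L = 0.5 × 4.58 = 2.290 m
Required I = P_cr·L_e²/(π²E) = 9.320×10^4 × 2.290² / (π² × 1.07×10^11) = 4.628×10^-7 m⁴
I_req = 4.628×10^5 mm⁴
Solid circle: I = πd⁴/64  ⇒  d = (64I/π)^(1/4) = (64×4.628×10^5/π)^(1/4) = 55.4 mm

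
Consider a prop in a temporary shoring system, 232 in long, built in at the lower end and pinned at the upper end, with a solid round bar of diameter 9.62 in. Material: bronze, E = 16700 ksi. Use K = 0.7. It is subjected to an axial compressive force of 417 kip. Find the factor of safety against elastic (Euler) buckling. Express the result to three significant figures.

n ≈ 6.30

I = πd⁴/64 = π×9.62⁴/64 = 420.4 in⁴
Effective length L_e = K·L = 0.7 × 232 = 162.4 in
P_cr = π²EI / L_e² = π² × 16700×10³ × 420.4 / 162.4² = 2.627×10^6 lb
Factor of safety n = P_cr / P = 2627.3 / 417 = 6.30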